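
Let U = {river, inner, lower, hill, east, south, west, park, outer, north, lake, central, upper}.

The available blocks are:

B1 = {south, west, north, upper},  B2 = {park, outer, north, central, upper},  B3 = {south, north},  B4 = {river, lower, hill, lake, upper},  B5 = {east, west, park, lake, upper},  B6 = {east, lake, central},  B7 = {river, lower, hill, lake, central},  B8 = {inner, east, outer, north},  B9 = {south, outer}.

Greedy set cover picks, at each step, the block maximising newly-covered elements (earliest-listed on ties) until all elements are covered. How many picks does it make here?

Greedy: pick B2 (covers 5 new) → pick B4 (covers 4 new) → pick B1 (covers 2 new) → pick B8 (covers 2 new). Total picks: 4.

4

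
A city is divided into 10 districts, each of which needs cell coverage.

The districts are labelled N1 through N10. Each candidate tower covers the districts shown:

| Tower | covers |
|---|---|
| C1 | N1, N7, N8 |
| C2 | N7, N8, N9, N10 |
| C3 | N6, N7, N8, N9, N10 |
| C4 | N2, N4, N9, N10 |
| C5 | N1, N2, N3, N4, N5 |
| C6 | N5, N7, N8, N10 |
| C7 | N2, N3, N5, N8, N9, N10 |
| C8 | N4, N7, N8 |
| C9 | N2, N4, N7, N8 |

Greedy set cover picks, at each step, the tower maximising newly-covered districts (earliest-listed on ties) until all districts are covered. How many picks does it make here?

4

Greedy: pick C7 (covers 6 new) → pick C1 (covers 2 new) → pick C3 (covers 1 new) → pick C4 (covers 1 new). Total picks: 4.
(The true minimum cover uses only 2 towers, so greedy is not optimal here.)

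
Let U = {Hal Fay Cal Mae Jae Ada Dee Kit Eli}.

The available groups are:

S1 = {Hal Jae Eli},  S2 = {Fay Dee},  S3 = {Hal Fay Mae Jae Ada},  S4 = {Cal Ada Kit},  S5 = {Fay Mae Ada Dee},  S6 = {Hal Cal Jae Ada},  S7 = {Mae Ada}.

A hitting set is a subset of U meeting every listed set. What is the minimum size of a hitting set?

3

The 3 points {Fay, Ada, Eli} hit every group.
The groups S1, S2, S4 are pairwise disjoint, so any hitting set needs a separate point for each — at least 3. Hence 3 is optimal.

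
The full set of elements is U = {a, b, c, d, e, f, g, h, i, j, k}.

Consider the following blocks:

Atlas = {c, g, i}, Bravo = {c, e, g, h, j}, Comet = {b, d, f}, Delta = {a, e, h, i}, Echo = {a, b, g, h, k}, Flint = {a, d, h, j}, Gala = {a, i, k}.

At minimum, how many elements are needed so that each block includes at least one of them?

3

The 3 elements {b, h, i} hit every block.
The blocks Bravo, Comet, Gala are pairwise disjoint, so any hitting set needs a separate element for each — at least 3. Hence 3 is optimal.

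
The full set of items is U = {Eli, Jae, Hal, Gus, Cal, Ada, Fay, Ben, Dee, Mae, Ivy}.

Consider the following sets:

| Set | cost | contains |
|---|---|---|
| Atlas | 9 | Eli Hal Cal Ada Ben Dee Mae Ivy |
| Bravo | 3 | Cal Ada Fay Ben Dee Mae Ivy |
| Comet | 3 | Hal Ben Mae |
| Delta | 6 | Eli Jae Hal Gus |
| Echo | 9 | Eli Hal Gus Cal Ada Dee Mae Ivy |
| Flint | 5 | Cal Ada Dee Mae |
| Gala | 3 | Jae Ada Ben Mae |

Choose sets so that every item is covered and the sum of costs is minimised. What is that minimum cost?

Bravo, Delta together cover every item (Bravo ∪ Delta = {Eli, Jae, Hal, Gus, Cal, Ada, Fay, Ben, Dee, Mae, Ivy}); total cost 3 + 6 = 9.
No covering selection has total cost below 9.

9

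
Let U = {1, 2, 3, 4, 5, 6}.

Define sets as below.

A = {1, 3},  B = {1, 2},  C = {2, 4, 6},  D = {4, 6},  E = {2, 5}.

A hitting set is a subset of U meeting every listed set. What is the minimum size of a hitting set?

3

H = {1, 4, 5} meets every set (each contains at least one member of H), and |H| = 3.
The sets A, D, E are pairwise disjoint, so any hitting set needs a separate item for each — at least 3. Hence 3 is optimal.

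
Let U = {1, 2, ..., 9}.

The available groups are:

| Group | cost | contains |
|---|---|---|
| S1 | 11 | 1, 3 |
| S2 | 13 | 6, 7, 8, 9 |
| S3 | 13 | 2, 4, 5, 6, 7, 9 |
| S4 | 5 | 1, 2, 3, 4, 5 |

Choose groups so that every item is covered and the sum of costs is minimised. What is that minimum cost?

S2, S4 together cover every item (S2 ∪ S4 = {1, 2, 3, 4, 5, 6, 7, 8, 9}); total cost 13 + 5 = 18.
No covering selection has total cost below 18.

18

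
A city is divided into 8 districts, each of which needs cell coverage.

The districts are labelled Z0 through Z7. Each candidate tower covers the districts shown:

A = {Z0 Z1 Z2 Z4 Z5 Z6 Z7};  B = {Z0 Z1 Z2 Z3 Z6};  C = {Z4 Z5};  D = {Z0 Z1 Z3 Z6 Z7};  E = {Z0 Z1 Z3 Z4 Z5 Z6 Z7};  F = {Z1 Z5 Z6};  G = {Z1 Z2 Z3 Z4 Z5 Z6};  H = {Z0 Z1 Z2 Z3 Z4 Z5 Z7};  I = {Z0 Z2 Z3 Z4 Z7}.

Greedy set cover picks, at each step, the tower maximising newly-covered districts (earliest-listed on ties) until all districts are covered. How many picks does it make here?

2

Greedy: pick A (covers 7 new) → pick B (covers 1 new). Total picks: 2.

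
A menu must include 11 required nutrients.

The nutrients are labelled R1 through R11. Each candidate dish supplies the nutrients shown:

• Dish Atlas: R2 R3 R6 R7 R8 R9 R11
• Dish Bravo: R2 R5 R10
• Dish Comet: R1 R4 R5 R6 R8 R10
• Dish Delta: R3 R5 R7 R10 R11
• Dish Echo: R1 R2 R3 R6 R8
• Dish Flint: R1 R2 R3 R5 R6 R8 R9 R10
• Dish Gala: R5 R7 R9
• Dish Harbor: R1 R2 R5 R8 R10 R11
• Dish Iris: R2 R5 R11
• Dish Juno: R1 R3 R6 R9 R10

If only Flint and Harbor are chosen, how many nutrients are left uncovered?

Union of Flint, Harbor = {R1, R2, R3, R5, R6, R8, R9, R10, R11}.
Not covered: R4, R7 — 2 nutrients.

2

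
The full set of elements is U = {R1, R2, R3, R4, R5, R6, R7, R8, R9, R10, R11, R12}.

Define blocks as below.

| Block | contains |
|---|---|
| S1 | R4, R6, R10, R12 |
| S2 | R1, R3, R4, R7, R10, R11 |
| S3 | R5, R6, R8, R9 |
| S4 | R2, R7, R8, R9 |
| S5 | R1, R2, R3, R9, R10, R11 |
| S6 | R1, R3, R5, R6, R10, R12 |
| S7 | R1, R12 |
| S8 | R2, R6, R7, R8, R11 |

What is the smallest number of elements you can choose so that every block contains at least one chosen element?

Take H = {R1, R6, R8}. Each listed block contains at least one of these, so H is a hitting set of size 3.
No choice of 2 elements meets every block, so 3 is the minimum.

3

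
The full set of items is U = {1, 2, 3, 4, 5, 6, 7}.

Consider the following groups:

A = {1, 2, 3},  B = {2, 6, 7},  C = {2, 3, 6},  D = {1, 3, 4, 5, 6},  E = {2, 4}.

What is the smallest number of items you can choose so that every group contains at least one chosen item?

2

Take H = {2, 3}. Each listed group contains at least one of these, so H is a hitting set of size 2.
No single item lies in every group, so at least 2 are needed and 2 is optimal.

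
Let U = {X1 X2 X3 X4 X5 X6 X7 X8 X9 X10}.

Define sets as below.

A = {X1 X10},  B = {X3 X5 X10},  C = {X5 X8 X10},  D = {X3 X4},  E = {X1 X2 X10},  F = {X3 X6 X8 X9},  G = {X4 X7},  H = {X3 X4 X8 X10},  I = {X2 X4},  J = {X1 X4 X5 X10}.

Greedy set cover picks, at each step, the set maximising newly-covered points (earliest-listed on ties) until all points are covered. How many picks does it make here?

4

Greedy: pick F (covers 4 new) → pick J (covers 4 new) → pick E (covers 1 new) → pick G (covers 1 new). Total picks: 4.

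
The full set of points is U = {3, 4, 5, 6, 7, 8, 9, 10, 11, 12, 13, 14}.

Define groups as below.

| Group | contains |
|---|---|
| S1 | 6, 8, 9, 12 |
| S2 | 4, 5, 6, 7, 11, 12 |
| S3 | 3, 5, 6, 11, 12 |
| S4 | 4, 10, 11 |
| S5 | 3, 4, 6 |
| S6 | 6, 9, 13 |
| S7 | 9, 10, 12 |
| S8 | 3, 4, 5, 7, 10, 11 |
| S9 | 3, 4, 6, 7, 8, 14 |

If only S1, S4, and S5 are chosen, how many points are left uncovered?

4

Union of S1, S4, S5 = {3, 4, 6, 8, 9, 10, 11, 12}.
Not covered: 5, 7, 13, 14 — 4 points.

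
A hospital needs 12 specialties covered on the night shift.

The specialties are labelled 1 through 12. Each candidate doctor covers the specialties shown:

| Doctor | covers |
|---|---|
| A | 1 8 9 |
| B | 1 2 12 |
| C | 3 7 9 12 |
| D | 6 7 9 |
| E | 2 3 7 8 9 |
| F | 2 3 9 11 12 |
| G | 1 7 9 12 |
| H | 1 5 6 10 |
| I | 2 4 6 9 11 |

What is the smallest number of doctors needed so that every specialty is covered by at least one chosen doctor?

4

B and E and H and I together: B ∪ E ∪ H ∪ I = {1, 2, 3, 4, 5, 6, 7, 8, 9, 10, 11, 12} — every specialty is covered.
Only I contains 4, so I is forced; the remaining 7 specialties need at least 3 more doctors (each remaining doctor adds at most 3) — so at least 4 doctors are needed, and 4 is optimal.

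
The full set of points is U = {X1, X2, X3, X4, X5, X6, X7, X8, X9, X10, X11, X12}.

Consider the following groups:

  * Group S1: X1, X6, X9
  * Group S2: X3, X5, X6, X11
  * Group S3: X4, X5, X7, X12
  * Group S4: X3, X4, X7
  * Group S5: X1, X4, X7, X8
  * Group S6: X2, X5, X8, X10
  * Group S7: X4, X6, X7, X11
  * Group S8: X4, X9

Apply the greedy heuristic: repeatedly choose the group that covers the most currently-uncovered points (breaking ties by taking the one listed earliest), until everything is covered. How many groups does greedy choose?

5

Greedy: pick S2 (covers 4 new) → pick S5 (covers 4 new) → pick S6 (covers 2 new) → pick S1 (covers 1 new) → pick S3 (covers 1 new). Total picks: 5.
(The true minimum cover uses only 4 groups, so greedy is not optimal here.)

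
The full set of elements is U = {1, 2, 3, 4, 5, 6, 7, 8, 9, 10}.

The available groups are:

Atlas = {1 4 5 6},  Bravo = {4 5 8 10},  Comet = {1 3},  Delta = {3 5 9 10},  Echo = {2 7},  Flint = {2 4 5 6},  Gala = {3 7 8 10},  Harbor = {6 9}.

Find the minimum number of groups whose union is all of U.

4

Take {Bravo, Comet, Echo, Harbor}. Their union is {1, 2, 3, 4, 5, 6, 7, 8, 9, 10}, which is all 10 elements.
No 3 of the 8 groups cover everything (all 56 combinations miss at least one element), so 4 is optimal.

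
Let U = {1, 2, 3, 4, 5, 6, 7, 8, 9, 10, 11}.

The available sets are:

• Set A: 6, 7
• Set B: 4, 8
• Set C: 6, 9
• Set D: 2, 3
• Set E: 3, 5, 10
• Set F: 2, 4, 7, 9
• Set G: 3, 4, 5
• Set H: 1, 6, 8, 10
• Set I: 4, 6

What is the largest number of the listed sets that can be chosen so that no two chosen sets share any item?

B, C, D are pairwise disjoint (B={4,8}; C={6,9}; D={2,3}).
Every remaining set overlaps one of these, and no 4 of the listed sets are pairwise disjoint, so 3 is the maximum.

3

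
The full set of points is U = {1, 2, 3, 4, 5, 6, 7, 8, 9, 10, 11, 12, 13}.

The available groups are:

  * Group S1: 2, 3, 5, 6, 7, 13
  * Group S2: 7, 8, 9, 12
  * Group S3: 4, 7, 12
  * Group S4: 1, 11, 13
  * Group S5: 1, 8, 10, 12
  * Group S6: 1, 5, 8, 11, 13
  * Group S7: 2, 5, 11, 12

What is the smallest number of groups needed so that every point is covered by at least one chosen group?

5

S1 and S2 and S3 and S4 and S5 together: S1 ∪ S2 ∪ S3 ∪ S4 ∪ S5 = {1, 2, 3, 4, 5, 6, 7, 8, 9, 10, 11, 12, 13} — every point is covered.
No 4 of the 7 groups cover everything (all 35 combinations miss at least one point), so 5 is optimal.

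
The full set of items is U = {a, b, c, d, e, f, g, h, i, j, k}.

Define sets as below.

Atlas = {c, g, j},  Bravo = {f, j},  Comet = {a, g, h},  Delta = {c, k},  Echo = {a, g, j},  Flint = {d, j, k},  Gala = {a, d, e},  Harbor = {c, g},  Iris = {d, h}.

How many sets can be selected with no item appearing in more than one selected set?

3

Bravo, Delta, Gala are pairwise disjoint (Bravo={f,j}; Delta={c,k}; Gala={a,d,e}).
Every remaining set overlaps one of these, and no 4 of the listed sets are pairwise disjoint, so 3 is the maximum.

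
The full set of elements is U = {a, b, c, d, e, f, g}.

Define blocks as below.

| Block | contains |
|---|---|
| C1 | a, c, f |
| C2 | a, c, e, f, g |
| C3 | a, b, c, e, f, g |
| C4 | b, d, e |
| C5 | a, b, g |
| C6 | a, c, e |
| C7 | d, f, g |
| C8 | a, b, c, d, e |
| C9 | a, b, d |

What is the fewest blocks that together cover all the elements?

2

Take {C2, C9}. Their union is {a, b, c, d, e, f, g}, which is all 7 elements.
No single block has all 7 elements (the largest, C3, has 6), so 2 is optimal.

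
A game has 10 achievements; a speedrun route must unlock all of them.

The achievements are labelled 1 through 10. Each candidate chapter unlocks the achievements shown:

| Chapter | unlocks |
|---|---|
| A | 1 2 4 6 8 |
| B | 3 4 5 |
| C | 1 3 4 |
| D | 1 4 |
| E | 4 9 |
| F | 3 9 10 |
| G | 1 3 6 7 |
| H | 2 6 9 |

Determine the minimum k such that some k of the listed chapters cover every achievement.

4

A and B and F and G together: A ∪ B ∪ F ∪ G = {1, 2, 3, 4, 5, 6, 7, 8, 9, 10} — every achievement is covered.
No 3 of the 8 chapters cover everything (all 56 combinations miss at least one achievement), so 4 is optimal.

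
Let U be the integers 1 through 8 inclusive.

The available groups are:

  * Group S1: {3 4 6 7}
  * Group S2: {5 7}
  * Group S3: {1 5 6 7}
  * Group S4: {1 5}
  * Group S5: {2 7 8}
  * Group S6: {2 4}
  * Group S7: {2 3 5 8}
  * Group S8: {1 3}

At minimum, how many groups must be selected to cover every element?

3

Take {S1, S7, S8}. Their union is {1, 2, 3, 4, 5, 6, 7, 8}, which is all 8 elements.
No 2 of the 8 groups cover everything (all 28 combinations miss at least one element), so 3 is optimal.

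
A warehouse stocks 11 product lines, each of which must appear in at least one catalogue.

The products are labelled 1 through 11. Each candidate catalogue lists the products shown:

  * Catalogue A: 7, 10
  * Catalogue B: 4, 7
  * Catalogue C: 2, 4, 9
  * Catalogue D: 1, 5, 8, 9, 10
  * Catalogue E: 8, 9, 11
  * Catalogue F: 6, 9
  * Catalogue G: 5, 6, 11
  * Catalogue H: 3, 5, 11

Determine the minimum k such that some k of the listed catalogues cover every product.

5

A and C and D and F and H together: A ∪ C ∪ D ∪ F ∪ H = {1, 2, 3, 4, 5, 6, 7, 8, 9, 10, 11} — every product is covered.
No 4 of the 8 catalogues cover everything (all 70 combinations miss at least one product), so 5 is optimal.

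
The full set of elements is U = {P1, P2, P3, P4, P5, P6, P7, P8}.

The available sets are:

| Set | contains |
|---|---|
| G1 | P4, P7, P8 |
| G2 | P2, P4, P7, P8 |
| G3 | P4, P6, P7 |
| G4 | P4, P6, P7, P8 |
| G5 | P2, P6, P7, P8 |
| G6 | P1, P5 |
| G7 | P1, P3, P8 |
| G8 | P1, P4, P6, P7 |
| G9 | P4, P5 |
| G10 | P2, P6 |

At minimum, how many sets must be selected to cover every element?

G5, G7, and G9 cover everything between them: the union {P1, P2, P3, P4, P5, P6, P7, P8} is all of U.
Only G7 contains P3, so G7 is forced; the remaining 5 elements need at least 2 more sets (each remaining set adds at most 3) — so at least 3 sets are needed, and 3 is optimal.

3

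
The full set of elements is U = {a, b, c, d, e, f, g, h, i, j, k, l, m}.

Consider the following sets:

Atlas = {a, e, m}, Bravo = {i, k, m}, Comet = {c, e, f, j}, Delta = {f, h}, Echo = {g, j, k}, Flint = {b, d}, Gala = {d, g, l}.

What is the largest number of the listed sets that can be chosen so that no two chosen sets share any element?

4

Atlas, Delta, Echo, Flint are pairwise disjoint (Atlas={a,e,m}; Delta={f,h}; Echo={g,j,k}; Flint={b,d}).
Every remaining set overlaps one of these, and no 5 of the listed sets are pairwise disjoint, so 4 is the maximum.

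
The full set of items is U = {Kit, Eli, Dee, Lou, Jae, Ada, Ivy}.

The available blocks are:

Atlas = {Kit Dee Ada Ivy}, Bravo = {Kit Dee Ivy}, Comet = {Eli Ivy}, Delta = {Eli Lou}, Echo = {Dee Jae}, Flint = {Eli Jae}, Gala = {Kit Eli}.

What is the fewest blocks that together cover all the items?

Atlas, Delta, and Echo cover everything between them: the union {Kit, Eli, Dee, Lou, Jae, Ada, Ivy} is all of U.
Only Delta contains Lou, so Delta is forced; the remaining 5 items need at least 2 more blocks (each remaining block adds at most 4) — so at least 3 blocks are needed, and 3 is optimal.

3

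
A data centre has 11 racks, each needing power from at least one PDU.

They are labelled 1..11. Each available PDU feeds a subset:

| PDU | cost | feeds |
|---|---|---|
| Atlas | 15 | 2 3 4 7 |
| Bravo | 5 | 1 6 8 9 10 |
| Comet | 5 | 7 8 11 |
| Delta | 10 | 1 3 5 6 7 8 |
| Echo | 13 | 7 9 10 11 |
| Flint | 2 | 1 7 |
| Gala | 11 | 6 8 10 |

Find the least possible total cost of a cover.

Atlas, Bravo, Comet, Delta together cover every rack (Atlas ∪ Bravo ∪ Comet ∪ Delta = {1, 2, 3, 4, 5, 6, 7, 8, 9, 10, 11}); total cost 15 + 5 + 5 + 10 = 35.
The greedy pick Bravo, Flint, Atlas, Comet, Delta costs 37; no covering selection beats 35.

35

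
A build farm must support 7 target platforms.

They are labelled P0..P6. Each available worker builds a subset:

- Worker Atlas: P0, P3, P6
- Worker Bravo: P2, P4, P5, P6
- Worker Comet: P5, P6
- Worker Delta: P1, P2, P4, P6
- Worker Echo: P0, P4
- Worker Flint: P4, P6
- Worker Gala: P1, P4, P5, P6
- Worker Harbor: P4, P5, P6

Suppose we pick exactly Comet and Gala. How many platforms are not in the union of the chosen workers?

3

Union of Comet, Gala = {P1, P4, P5, P6}.
Not covered: P0, P2, P3 — 3 platforms.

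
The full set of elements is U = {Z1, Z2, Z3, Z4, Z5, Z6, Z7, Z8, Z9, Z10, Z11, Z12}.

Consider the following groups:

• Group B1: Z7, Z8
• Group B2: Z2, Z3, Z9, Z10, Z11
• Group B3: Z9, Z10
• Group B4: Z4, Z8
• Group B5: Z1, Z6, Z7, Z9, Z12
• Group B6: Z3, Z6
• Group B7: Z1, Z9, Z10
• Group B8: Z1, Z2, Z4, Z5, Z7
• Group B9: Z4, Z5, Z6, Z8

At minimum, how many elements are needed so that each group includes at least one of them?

Take H = {Z3, Z4, Z7, Z9}. Each listed group contains at least one of these, so H is a hitting set of size 4.
No choice of 3 elements meets every group, so 4 is the minimum.

4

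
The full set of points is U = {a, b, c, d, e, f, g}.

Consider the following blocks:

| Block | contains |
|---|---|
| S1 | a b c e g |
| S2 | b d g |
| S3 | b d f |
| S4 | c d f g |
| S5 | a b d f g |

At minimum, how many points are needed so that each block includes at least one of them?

2

H = {b, c} meets every block (each contains at least one member of H), and |H| = 2.
No single point lies in every block, so at least 2 are needed and 2 is optimal.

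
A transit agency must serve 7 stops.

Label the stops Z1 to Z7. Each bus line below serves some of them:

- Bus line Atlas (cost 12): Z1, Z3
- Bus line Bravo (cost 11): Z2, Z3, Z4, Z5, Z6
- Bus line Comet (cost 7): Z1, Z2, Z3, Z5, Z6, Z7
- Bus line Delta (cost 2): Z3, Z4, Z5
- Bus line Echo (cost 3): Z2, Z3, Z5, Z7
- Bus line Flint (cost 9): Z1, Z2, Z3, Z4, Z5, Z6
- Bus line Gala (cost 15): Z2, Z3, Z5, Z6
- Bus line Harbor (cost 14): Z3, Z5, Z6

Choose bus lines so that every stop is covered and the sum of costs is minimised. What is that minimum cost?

Comet, Delta together cover every stop (Comet ∪ Delta = {Z1, Z2, Z3, Z4, Z5, Z6, Z7}); total cost 7 + 2 = 9.
The greedy pick Delta, Echo, Comet costs 12; no covering selection beats 9.

9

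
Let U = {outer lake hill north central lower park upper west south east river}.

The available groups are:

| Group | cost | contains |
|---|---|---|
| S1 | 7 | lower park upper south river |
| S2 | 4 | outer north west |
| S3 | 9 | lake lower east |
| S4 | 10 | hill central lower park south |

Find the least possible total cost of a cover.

S1, S2, S3, S4 together cover every element (S1 ∪ S2 ∪ S3 ∪ S4 = {outer, lake, hill, north, central, lower, park, upper, west, south, east, river}); total cost 7 + 4 + 9 + 10 = 30.
No covering selection has total cost below 30.

30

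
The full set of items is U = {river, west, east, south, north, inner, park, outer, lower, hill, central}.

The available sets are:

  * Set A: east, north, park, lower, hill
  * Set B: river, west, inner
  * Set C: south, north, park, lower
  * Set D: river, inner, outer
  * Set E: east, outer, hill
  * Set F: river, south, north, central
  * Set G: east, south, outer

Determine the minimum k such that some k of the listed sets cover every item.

Take {A, B, D, F}. Their union is {river, west, east, south, north, inner, park, outer, lower, hill, central}, which is all 11 items.
No 3 of the 7 sets cover everything (all 35 combinations miss at least one item), so 4 is optimal.

4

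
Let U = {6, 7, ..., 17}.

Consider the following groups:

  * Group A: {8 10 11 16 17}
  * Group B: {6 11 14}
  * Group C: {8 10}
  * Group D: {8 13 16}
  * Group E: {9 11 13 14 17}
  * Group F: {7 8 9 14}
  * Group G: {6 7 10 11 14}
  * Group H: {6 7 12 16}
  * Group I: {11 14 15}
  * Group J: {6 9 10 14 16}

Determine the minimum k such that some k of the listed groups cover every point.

4

C, E, H, and I cover everything between them: the union {6, 7, 8, 9, 10, 11, 12, 13, 14, 15, 16, 17} is all of U.
Only I contains 15, so I is forced; the remaining 9 points need at least 3 more groups (each remaining group adds at most 4) — so at least 4 groups are needed, and 4 is optimal.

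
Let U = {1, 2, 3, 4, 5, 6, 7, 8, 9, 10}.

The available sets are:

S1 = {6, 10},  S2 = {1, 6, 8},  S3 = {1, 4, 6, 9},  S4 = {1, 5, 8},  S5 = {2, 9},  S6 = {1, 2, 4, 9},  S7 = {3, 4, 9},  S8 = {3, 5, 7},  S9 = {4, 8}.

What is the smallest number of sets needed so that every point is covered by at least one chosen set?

Take {S1, S4, S6, S8}. Their union is {1, 2, 3, 4, 5, 6, 7, 8, 9, 10}, which is all 10 points.
No 3 of the 9 sets cover everything (all 84 combinations miss at least one point), so 4 is optimal.

4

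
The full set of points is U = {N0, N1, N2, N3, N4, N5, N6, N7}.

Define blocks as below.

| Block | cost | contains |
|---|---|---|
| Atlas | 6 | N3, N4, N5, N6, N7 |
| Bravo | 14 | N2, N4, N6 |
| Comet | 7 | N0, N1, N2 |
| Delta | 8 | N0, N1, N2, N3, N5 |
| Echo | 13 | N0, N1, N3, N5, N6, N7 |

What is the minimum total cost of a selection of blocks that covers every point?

13

Atlas, Comet together cover every point (Atlas ∪ Comet = {N0, N1, N2, N3, N4, N5, N6, N7}); total cost 6 + 7 = 13.
No covering selection has total cost below 13.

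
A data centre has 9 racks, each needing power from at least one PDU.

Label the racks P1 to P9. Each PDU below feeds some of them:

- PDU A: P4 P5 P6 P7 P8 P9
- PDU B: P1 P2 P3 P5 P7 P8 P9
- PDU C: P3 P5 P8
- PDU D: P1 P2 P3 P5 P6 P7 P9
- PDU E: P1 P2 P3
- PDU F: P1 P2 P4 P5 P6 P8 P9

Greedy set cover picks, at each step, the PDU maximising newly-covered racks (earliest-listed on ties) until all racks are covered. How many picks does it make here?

2

Greedy: pick B (covers 7 new) → pick A (covers 2 new). Total picks: 2.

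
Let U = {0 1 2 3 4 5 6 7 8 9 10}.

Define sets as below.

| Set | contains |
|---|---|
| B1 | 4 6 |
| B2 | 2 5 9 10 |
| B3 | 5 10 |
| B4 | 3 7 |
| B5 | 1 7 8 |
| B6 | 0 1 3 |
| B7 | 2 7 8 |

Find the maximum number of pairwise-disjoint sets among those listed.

4

B1, B3, B6, B7 are pairwise disjoint (B1={4,6}; B3={5,10}; B6={0,1,3}; B7={2,7,8}).
Every remaining set overlaps one of these, and no 5 of the listed sets are pairwise disjoint, so 4 is the maximum.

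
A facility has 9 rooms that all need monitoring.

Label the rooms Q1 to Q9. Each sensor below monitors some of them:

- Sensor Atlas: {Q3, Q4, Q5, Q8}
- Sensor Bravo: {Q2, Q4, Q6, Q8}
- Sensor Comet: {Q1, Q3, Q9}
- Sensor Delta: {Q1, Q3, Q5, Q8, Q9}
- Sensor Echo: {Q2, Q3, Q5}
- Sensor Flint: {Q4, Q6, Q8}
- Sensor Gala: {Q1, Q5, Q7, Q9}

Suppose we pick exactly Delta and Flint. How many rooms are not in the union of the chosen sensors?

2

Union of Delta, Flint = {Q1, Q3, Q4, Q5, Q6, Q8, Q9}.
Not covered: Q2, Q7 — 2 rooms.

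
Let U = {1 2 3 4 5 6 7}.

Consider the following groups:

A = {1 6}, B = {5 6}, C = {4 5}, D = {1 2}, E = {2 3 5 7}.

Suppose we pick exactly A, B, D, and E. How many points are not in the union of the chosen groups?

Union of A, B, D, E = {1, 2, 3, 5, 6, 7}.
Not covered: 4 — 1 point.

1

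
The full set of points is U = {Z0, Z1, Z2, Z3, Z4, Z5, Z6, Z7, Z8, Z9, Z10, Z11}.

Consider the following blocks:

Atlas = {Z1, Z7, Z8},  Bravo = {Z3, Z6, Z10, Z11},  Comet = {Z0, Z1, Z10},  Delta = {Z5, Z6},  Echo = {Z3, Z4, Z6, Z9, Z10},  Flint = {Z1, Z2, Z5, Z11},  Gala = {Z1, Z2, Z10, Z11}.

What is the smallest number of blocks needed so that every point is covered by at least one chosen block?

Atlas and Comet and Echo and Flint together: Atlas ∪ Comet ∪ Echo ∪ Flint = {Z0, Z1, Z2, Z3, Z4, Z5, Z6, Z7, Z8, Z9, Z10, Z11} — every point is covered.
Only Comet contains Z0, so Comet is forced; the remaining 9 points need at least 3 more blocks (each remaining block adds at most 4) — so at least 4 blocks are needed, and 4 is optimal.

4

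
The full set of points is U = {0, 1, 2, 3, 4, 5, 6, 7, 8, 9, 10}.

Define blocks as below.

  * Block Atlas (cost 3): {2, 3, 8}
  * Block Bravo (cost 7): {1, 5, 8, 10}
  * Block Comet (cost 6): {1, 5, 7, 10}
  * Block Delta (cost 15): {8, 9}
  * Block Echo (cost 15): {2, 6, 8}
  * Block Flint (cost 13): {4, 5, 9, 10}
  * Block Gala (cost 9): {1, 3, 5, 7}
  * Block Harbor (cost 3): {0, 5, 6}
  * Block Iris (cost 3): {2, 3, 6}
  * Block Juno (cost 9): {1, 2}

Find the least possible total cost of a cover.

25

Atlas, Comet, Flint, Harbor together cover every point (Atlas ∪ Comet ∪ Flint ∪ Harbor = {0, 1, 2, 3, 4, 5, 6, 7, 8, 9, 10}); total cost 3 + 6 + 13 + 3 = 25.
No covering selection has total cost below 25.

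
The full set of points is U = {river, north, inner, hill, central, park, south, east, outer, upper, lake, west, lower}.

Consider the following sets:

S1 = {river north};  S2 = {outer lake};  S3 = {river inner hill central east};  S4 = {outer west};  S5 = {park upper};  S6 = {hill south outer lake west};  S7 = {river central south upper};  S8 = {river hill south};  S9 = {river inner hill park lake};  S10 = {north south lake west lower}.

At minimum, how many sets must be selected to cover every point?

Take {S3, S5, S6, S10}. Their union is {river, north, inner, hill, central, park, south, east, outer, upper, lake, west, lower}, which is all 13 points.
No 3 of the 10 sets cover everything (all 120 combinations miss at least one point), so 4 is optimal.

4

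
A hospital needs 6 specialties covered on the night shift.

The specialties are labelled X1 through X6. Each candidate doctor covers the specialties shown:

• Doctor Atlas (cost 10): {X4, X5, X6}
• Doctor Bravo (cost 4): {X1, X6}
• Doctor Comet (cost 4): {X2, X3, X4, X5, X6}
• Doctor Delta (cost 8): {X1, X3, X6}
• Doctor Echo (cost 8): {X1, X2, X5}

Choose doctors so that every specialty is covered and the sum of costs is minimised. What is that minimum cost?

8

Bravo, Comet together cover every specialty (Bravo ∪ Comet = {X1, X2, X3, X4, X5, X6}); total cost 4 + 4 = 8.
No covering selection has total cost below 8.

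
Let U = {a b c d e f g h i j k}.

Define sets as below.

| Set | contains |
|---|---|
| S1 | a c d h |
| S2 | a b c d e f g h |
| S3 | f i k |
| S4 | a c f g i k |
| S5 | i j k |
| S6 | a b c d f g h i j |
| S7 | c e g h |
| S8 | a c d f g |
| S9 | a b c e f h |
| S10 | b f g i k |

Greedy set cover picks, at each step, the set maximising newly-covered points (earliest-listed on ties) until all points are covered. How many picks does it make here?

Greedy: pick S6 (covers 9 new) → pick S2 (covers 1 new) → pick S3 (covers 1 new). Total picks: 3.
(The true minimum cover uses only 2 sets, so greedy is not optimal here.)

3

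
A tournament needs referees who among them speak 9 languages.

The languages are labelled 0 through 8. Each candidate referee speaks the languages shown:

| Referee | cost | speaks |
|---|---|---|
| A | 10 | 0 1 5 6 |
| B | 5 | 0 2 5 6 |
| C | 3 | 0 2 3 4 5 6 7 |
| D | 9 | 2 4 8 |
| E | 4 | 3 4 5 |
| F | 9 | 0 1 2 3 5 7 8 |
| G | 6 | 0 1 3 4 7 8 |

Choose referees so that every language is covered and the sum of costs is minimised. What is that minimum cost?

9

C, G together cover every language (C ∪ G = {0, 1, 2, 3, 4, 5, 6, 7, 8}); total cost 3 + 6 = 9.
No covering selection has total cost below 9.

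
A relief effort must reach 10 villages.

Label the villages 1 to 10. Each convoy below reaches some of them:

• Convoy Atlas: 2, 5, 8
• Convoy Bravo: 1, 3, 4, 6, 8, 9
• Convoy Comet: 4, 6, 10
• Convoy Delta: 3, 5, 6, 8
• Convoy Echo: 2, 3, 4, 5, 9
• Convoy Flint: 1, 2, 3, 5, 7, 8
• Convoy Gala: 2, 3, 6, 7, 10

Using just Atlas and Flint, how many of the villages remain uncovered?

Union of Atlas, Flint = {1, 2, 3, 5, 7, 8}.
Not covered: 4, 6, 9, 10 — 4 villages.

4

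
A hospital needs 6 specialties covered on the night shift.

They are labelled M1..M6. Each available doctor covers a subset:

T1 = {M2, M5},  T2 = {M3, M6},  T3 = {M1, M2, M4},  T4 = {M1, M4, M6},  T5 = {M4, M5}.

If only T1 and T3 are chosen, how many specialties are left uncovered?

Union of T1, T3 = {M1, M2, M4, M5}.
Not covered: M3, M6 — 2 specialties.

2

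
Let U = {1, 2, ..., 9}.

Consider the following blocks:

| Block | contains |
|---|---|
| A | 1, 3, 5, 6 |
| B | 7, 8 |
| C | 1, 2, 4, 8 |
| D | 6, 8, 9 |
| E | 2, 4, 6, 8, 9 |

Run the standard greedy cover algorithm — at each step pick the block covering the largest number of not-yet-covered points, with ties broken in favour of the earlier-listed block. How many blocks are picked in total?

3

Greedy: pick E (covers 5 new) → pick A (covers 3 new) → pick B (covers 1 new). Total picks: 3.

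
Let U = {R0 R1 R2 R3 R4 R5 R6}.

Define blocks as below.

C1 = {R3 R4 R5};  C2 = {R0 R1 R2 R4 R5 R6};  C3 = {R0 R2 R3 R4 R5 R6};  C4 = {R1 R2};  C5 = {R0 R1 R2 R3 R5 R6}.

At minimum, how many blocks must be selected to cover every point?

C3 and C4 cover everything between them: the union {R0, R1, R2, R3, R4, R5, R6} is all of U.
No single block has all 7 points (the largest, C2, has 6), so 2 is optimal.

2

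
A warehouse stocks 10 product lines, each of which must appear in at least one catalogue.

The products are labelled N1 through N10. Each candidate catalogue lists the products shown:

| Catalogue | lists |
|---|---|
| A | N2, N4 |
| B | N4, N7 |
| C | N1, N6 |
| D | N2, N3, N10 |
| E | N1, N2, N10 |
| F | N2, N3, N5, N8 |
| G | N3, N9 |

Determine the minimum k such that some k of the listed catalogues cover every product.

Take {B, C, D, F, G}. Their union is {N1, N2, N3, N4, N5, N6, N7, N8, N9, N10}, which is all 10 products.
No 4 of the 7 catalogues cover everything (all 35 combinations miss at least one product), so 5 is optimal.

5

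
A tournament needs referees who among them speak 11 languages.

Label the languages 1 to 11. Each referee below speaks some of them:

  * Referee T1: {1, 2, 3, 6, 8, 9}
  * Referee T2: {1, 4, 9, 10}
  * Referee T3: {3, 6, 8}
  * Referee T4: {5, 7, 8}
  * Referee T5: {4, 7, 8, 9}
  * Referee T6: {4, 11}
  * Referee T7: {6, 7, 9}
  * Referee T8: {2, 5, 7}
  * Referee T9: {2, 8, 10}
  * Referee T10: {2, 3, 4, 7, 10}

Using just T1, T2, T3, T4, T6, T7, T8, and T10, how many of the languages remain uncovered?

0

Union of T1, T2, T3, T4, T6, T7, T8, T10 = {1, 2, 3, 4, 5, 6, 7, 8, 9, 10, 11} — that's every language, so 0 are uncovered.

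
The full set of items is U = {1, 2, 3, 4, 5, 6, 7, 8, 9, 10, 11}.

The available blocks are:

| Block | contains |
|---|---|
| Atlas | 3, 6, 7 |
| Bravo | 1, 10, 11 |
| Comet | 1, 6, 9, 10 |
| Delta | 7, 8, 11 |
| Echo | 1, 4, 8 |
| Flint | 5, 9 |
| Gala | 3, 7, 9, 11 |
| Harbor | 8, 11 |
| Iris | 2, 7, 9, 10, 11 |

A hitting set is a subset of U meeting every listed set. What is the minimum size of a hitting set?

Take H = {7, 8, 9, 10}. Each listed block contains at least one of these, so H is a hitting set of size 4.
No choice of 3 items meets every block, so 4 is the minimum.

4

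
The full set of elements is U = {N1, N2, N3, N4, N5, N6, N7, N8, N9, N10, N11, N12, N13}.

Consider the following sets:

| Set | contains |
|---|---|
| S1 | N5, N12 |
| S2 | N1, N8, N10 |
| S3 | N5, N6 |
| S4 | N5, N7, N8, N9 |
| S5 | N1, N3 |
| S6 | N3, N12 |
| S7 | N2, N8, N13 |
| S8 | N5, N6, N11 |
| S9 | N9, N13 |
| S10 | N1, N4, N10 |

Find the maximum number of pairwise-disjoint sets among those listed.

4

S6, S8, S9, S10 are pairwise disjoint (S6={N3,N12}; S8={N5,N6,N11}; S9={N9,N13}; S10={N1,N4,N10}).
Every remaining set overlaps one of these, and no 5 of the listed sets are pairwise disjoint, so 4 is the maximum.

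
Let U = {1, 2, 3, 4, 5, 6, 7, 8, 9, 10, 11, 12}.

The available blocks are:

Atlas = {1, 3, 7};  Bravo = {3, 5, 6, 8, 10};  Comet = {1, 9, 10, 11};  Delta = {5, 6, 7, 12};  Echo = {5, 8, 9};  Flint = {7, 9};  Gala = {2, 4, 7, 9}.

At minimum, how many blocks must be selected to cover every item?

4

Bravo, Comet, Delta, and Gala cover everything between them: the union {1, 2, 3, 4, 5, 6, 7, 8, 9, 10, 11, 12} is all of U.
No 3 of the 7 blocks cover everything (all 35 combinations miss at least one item), so 4 is optimal.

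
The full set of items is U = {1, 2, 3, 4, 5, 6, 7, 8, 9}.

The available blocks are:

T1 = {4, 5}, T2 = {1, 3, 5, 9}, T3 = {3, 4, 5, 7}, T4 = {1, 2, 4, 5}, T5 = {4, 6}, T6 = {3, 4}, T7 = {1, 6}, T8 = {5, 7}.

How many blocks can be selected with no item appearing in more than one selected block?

T6, T7, T8 are pairwise disjoint (T6={3,4}; T7={1,6}; T8={5,7}).
Every remaining block overlaps one of these, and no 4 of the listed blocks are pairwise disjoint, so 3 is the maximum.

3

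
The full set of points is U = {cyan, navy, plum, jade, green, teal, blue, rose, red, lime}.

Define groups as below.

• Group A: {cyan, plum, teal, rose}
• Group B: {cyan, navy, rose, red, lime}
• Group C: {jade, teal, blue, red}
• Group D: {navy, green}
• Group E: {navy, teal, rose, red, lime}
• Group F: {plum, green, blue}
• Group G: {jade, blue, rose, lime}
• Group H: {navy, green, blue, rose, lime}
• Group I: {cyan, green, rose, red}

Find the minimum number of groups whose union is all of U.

A and C and H together: A ∪ C ∪ H = {cyan, navy, plum, jade, green, teal, blue, rose, red, lime} — every point is covered.
No 2 of the 9 groups cover everything (all 36 combinations miss at least one point), so 3 is optimal.

3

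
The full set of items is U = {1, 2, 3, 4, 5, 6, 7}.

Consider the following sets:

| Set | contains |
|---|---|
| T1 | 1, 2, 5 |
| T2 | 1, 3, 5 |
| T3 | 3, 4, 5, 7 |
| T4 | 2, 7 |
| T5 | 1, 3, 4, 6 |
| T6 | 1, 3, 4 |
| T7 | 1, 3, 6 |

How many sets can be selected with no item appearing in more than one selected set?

T4, T7 are pairwise disjoint (T4={2,7}; T7={1,3,6}).
Every remaining set overlaps one of these, and no 3 of the listed sets are pairwise disjoint, so 2 is the maximum.

2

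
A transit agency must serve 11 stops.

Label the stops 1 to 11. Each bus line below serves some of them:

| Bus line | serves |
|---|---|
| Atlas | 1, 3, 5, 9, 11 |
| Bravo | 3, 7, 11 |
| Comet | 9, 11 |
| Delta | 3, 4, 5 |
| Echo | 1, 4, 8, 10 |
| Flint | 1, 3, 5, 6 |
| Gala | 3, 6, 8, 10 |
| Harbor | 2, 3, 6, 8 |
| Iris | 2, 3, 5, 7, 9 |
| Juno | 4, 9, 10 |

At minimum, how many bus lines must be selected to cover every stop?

4

Atlas and Echo and Flint and Iris together: Atlas ∪ Echo ∪ Flint ∪ Iris = {1, 2, 3, 4, 5, 6, 7, 8, 9, 10, 11} — every stop is covered.
No 3 of the 10 bus lines cover everything (all 120 combinations miss at least one stop), so 4 is optimal.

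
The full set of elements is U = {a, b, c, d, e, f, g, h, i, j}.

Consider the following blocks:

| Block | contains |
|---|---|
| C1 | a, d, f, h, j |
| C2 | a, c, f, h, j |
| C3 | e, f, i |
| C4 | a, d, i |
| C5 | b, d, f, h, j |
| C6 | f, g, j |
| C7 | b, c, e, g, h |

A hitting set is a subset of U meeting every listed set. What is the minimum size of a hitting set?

3

The 3 elements {c, i, j} hit every block.
No choice of 2 elements meets every block, so 3 is the minimum.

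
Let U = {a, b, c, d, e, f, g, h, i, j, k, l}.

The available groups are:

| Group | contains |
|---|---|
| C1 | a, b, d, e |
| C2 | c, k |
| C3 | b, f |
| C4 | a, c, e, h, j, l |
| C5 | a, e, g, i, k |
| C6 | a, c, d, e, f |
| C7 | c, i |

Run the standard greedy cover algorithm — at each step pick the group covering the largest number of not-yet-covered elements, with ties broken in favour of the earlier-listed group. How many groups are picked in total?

Greedy: pick C4 (covers 6 new) → pick C5 (covers 3 new) → pick C1 (covers 2 new) → pick C3 (covers 1 new). Total picks: 4.

4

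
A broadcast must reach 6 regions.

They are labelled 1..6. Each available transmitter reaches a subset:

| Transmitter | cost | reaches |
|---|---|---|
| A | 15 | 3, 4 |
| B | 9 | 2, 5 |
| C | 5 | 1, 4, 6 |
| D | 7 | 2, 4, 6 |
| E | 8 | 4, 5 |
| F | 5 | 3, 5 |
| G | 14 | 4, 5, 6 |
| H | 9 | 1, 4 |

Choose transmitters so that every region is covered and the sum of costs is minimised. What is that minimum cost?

17

C, D, F together cover every region (C ∪ D ∪ F = {1, 2, 3, 4, 5, 6}); total cost 5 + 7 + 5 = 17.
No covering selection has total cost below 17.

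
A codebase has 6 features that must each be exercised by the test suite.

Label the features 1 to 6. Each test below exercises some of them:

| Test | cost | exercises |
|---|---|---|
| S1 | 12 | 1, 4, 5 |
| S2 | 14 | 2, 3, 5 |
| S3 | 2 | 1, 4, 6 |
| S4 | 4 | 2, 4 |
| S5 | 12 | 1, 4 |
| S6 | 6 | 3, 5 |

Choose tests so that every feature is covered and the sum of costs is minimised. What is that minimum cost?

12

S3, S4, S6 together cover every feature (S3 ∪ S4 ∪ S6 = {1, 2, 3, 4, 5, 6}); total cost 2 + 4 + 6 = 12.
No covering selection has total cost below 12.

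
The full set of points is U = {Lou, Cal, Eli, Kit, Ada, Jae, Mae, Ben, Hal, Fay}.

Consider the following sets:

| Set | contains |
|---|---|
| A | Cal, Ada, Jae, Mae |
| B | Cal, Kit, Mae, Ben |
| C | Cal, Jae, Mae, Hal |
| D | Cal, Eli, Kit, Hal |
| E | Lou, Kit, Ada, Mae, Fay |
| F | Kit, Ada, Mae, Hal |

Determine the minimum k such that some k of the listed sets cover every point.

Take {B, C, D, E}. Their union is {Lou, Cal, Eli, Kit, Ada, Jae, Mae, Ben, Hal, Fay}, which is all 10 points.
No 3 of the 6 sets cover everything (all 20 combinations miss at least one point), so 4 is optimal.

4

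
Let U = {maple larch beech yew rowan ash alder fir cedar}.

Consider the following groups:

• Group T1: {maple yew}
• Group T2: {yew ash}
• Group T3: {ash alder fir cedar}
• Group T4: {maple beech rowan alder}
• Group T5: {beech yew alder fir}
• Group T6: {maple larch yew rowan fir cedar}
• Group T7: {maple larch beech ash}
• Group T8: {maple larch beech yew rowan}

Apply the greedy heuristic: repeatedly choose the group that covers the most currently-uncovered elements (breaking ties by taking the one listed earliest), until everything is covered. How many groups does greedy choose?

Greedy: pick T6 (covers 6 new) → pick T3 (covers 2 new) → pick T4 (covers 1 new). Total picks: 3.
(The true minimum cover uses only 2 groups, so greedy is not optimal here.)

3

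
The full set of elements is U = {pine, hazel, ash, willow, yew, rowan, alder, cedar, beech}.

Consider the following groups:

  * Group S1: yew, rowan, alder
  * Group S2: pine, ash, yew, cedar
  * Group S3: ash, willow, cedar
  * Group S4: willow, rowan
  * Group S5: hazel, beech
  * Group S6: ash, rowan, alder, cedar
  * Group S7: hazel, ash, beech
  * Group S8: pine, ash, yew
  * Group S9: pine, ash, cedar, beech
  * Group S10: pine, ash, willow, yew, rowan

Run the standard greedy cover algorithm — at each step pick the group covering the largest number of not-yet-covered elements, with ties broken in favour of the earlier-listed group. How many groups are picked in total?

Greedy: pick S10 (covers 5 new) → pick S5 (covers 2 new) → pick S6 (covers 2 new). Total picks: 3.

3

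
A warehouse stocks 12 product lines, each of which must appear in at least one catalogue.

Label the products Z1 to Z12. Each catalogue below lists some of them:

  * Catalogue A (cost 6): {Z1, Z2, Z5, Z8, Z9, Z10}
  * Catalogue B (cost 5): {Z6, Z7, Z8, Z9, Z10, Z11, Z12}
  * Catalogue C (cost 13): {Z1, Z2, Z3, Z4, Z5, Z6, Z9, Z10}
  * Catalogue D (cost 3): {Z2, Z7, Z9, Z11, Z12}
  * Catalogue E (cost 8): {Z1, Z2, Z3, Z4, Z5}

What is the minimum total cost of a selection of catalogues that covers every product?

B, E together cover every product (B ∪ E = {Z1, Z2, Z3, Z4, Z5, Z6, Z7, Z8, Z9, Z10, Z11, Z12}); total cost 5 + 8 = 13.
The greedy pick D, A, E, B costs 22; no covering selection beats 13.

13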